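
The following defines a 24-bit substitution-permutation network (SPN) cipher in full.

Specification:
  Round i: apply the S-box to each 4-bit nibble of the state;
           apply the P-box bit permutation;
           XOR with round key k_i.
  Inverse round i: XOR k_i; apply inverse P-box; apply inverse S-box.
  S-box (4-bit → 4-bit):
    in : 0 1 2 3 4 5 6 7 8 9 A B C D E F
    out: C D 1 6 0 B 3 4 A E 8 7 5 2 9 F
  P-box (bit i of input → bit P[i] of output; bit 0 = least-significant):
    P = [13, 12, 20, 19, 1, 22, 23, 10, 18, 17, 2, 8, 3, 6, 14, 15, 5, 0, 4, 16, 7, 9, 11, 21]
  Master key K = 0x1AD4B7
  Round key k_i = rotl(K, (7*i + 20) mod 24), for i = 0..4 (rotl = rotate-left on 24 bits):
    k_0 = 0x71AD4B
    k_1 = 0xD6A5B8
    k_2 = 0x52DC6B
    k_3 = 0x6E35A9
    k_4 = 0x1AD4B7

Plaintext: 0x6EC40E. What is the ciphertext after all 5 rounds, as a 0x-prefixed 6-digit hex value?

s_0 = plaintext = 0x6EC40E
s_1 = Round(s_0, k_0) = 0xF8CBE3
s_2 = Round(s_1, k_1) = 0xE1FB37
s_3 = Round(s_2, k_2) = 0xA51C97
s_4 = Round(s_3, k_3) = 0x9BF184
s_5 = Round(s_4, k_4) = 0x7E1BCA

0x7E1BCA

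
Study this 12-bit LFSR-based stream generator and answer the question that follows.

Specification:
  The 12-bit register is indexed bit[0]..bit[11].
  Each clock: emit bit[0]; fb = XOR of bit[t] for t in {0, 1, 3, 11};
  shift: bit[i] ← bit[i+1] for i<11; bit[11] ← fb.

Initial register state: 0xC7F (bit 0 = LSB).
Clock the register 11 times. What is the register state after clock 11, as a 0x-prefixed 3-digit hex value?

0x575

reg_0 = 0xC7F
clock 1: out=1, reg = 0x63F
clock 2: out=1, reg = 0xB1F
clock 3: out=1, reg = 0x58F
clock 4: out=1, reg = 0xAC7
clock 5: out=1, reg = 0xD63
clock 6: out=1, reg = 0xEB1
clock 7: out=1, reg = 0x758
clock 8: out=0, reg = 0xBAC
clock 9: out=0, reg = 0x5D6
clock 10: out=0, reg = 0xAEB
clock 11: out=1, reg = 0x575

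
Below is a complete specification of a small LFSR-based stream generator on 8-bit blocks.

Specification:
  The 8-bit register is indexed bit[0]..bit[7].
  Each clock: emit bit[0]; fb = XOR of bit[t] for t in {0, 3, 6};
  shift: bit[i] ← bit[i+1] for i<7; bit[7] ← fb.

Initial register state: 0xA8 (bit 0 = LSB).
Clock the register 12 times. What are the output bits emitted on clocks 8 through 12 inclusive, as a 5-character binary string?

reg_0 = 0xA8
clock 1: out=0, reg = 0xD4
clock 2: out=0, reg = 0xEA
clock 3: out=0, reg = 0x75
clock 4: out=1, reg = 0x3A
clock 5: out=0, reg = 0x9D
clock 6: out=1, reg = 0x4E
clock 7: out=0, reg = 0x27
clock 8: out=1, reg = 0x93
clock 9: out=1, reg = 0xC9
clock 10: out=1, reg = 0xE4
clock 11: out=0, reg = 0xF2
clock 12: out=0, reg = 0xF9

11100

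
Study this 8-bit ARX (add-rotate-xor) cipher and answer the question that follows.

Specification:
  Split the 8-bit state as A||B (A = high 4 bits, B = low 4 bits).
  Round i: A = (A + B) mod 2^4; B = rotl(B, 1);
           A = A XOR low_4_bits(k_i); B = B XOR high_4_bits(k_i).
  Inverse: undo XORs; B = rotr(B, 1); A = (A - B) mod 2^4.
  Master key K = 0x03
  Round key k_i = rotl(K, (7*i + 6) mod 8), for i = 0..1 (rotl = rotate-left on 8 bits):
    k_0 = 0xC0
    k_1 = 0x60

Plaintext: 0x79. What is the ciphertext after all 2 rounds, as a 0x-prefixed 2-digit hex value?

0xF9

s_0 = plaintext = 0x79
s_1 = Round(s_0, k_0) = 0x0F
s_2 = Round(s_1, k_1) = 0xF9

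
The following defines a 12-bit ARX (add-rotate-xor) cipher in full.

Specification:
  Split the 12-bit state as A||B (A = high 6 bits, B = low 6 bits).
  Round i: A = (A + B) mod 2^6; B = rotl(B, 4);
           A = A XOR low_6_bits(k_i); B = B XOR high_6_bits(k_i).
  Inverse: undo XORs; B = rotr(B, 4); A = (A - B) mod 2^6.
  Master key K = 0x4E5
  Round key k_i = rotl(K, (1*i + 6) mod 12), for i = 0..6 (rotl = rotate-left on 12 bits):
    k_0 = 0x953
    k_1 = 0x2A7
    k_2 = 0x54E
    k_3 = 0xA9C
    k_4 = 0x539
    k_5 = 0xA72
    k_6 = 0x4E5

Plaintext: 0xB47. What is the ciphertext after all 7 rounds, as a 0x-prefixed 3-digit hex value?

0xC1B

s_0 = plaintext = 0xB47
s_1 = Round(s_0, k_0) = 0x9D4
s_2 = Round(s_1, k_1) = 0x70F
s_3 = Round(s_2, k_2) = 0x966
s_4 = Round(s_3, k_3) = 0x5C3
s_5 = Round(s_4, k_4) = 0x8E4
s_6 = Round(s_5, k_5) = 0xD60
s_7 = Round(s_6, k_6) = 0xC1B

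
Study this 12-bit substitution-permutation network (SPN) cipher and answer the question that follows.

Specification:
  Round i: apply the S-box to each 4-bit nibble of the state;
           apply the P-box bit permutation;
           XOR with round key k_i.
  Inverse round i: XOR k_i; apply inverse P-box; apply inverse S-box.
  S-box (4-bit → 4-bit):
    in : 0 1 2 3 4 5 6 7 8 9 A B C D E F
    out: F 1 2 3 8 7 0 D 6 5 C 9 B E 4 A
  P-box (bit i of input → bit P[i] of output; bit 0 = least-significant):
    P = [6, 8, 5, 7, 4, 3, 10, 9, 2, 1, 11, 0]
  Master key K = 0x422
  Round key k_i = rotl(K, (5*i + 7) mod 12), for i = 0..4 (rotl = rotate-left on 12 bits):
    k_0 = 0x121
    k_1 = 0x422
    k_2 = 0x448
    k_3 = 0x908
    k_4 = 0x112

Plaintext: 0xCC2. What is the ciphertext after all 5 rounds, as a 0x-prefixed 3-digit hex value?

s_0 = plaintext = 0xCC2
s_1 = Round(s_0, k_0) = 0x23E
s_2 = Round(s_1, k_1) = 0x418
s_3 = Round(s_2, k_2) = 0x579
s_4 = Round(s_3, k_3) = 0x77E
s_5 = Round(s_4, k_4) = 0xF27

0xF27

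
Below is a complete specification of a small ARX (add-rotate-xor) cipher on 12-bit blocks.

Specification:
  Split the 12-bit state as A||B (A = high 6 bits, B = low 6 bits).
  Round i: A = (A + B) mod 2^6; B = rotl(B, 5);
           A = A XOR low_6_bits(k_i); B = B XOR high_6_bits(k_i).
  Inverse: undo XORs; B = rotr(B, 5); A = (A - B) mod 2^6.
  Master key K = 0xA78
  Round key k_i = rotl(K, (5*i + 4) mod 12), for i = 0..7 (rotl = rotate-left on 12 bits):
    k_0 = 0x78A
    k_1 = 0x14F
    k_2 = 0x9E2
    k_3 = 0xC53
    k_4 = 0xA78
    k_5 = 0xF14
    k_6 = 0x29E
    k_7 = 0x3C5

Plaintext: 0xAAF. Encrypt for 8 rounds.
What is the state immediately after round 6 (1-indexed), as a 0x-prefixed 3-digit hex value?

s_0 = plaintext = 0xAAF
s_1 = Round(s_0, k_0) = 0x4E9
s_2 = Round(s_1, k_1) = 0xCF1
s_3 = Round(s_2, k_2) = 0x19F
s_4 = Round(s_3, k_3) = 0xD9E
s_5 = Round(s_4, k_4) = 0xB26
s_6 = Round(s_5, k_5) = 0x1AF
s_7 = Round(s_6, k_6) = 0xAFD
s_8 = Round(s_7, k_7) = 0xB71

0x1AF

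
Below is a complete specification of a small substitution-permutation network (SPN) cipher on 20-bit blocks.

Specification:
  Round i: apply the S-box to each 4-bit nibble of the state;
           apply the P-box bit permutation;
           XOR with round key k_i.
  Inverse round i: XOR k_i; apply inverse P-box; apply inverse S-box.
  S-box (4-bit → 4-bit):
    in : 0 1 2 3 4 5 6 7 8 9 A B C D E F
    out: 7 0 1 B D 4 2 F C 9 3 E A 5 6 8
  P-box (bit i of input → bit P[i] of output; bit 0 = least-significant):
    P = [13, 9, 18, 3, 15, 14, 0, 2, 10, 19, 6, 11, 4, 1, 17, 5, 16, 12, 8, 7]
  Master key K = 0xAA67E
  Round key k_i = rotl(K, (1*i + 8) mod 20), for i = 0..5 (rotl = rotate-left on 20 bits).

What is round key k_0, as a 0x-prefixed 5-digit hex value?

K = 0xAA67E
k_0 = rotl(K, (1*0+8) mod 20) = rotl(K, 8) = 0x67EAA

0x67EAA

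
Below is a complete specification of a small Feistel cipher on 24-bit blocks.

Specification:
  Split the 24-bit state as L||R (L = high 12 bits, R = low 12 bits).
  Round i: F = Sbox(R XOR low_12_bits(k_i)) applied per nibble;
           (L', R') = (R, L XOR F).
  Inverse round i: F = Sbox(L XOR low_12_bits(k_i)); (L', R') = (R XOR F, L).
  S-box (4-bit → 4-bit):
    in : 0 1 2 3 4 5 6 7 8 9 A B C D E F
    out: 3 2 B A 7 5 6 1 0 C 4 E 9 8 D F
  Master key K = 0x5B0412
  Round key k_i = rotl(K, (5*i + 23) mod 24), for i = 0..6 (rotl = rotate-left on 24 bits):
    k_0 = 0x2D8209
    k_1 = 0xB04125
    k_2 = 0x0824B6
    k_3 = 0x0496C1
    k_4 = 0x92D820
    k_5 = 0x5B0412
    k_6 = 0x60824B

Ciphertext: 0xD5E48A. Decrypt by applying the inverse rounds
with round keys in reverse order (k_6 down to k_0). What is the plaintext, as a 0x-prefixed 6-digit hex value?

s_0 = ciphertext = 0xD5E48A
s_1 = InvRound(s_0, k_6) = 0xBAFD5E
s_2 = InvRound(s_1, k_5) = 0x2B6BAF
s_3 = InvRound(s_2, k_4) = 0xF692B6
s_4 = InvRound(s_3, k_3) = 0xEF6F69
s_5 = InvRound(s_4, k_2) = 0xB1AEF6
s_6 = InvRound(s_5, k_1) = 0xA59B1A
s_7 = InvRound(s_6, k_0) = 0xB49A59

0xB49A59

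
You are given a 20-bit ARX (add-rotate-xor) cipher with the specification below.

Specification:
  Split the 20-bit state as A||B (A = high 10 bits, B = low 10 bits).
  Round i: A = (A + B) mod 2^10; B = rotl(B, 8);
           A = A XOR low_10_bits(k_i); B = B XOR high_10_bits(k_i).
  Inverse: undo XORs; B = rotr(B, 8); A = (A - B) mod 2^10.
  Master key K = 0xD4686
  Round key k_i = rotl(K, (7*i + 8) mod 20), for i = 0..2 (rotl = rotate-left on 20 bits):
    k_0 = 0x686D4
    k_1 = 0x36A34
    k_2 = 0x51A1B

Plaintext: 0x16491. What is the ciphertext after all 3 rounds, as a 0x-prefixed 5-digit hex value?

s_0 = plaintext = 0x16491
s_1 = Round(s_0, k_0) = 0x8F885
s_2 = Round(s_1, k_1) = 0x3DDFB
s_3 = Round(s_2, k_2) = 0x3A638

0x3A638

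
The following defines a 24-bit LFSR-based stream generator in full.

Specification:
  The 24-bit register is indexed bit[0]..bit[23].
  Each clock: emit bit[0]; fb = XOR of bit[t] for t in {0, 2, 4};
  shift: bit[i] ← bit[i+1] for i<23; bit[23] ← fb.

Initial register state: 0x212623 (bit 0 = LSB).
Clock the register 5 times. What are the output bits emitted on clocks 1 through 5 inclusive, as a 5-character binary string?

reg_0 = 0x212623
clock 1: out=1, reg = 0x909311
clock 2: out=1, reg = 0x484988
clock 3: out=0, reg = 0x2424C4
clock 4: out=0, reg = 0x921262
clock 5: out=0, reg = 0x490931

11000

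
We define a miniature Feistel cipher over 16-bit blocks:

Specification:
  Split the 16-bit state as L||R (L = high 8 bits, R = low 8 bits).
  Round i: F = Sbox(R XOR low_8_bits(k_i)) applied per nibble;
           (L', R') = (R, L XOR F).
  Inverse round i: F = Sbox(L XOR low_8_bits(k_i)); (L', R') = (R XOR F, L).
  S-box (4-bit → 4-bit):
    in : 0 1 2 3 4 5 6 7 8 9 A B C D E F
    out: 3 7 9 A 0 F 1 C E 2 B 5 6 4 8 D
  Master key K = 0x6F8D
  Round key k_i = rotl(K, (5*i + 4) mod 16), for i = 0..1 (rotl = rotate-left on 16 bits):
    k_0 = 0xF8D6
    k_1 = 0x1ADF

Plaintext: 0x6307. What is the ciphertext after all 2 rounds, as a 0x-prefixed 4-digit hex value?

s_0 = plaintext = 0x6307
s_1 = Round(s_0, k_0) = 0x0724
s_2 = Round(s_1, k_1) = 0x24D2

0x24D2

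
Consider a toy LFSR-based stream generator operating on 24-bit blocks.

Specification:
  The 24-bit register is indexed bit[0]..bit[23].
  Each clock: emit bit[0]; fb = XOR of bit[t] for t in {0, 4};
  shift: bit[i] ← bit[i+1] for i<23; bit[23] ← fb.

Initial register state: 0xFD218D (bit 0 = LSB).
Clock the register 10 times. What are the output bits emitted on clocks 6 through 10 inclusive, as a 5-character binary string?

reg_0 = 0xFD218D
clock 1: out=1, reg = 0xFE90C6
clock 2: out=0, reg = 0x7F4863
clock 3: out=1, reg = 0xBFA431
clock 4: out=1, reg = 0x5FD218
clock 5: out=0, reg = 0xAFE90C
clock 6: out=0, reg = 0x57F486
clock 7: out=0, reg = 0x2BFA43
clock 8: out=1, reg = 0x95FD21
clock 9: out=1, reg = 0xCAFE90
clock 10: out=0, reg = 0xE57F48

00110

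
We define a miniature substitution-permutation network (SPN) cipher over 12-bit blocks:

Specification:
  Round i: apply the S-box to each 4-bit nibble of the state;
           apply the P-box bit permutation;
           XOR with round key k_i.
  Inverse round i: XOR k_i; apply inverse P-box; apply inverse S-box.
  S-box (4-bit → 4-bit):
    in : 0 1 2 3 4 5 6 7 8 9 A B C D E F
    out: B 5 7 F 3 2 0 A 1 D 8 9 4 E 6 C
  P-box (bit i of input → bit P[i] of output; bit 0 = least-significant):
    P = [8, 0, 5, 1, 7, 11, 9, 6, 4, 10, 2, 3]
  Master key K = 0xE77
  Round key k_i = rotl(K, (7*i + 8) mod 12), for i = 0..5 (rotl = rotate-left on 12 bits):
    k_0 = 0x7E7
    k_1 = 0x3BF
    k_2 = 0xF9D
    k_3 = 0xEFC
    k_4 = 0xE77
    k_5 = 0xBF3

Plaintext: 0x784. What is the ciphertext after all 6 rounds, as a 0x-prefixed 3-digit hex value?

s_0 = plaintext = 0x784
s_1 = Round(s_0, k_0) = 0x26E
s_2 = Round(s_1, k_1) = 0x78A
s_3 = Round(s_2, k_2) = 0xB17
s_4 = Round(s_3, k_3) = 0xC67
s_5 = Round(s_4, k_4) = 0xE70
s_6 = Round(s_5, k_5) = 0x6B4

0x6B4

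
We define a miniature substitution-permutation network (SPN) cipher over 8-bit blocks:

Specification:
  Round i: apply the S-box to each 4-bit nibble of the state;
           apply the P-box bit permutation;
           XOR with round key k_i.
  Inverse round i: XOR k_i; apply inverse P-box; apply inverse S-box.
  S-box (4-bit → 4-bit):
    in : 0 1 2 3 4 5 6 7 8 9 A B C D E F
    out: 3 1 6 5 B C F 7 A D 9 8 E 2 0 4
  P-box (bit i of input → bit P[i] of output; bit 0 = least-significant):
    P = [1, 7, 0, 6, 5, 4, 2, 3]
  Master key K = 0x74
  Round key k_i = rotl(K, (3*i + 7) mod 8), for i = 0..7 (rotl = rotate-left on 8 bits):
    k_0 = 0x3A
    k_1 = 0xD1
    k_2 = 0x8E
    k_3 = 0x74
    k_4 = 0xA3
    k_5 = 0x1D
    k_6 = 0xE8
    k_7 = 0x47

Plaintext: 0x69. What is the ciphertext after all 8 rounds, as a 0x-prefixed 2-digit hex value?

0xEC

s_0 = plaintext = 0x69
s_1 = Round(s_0, k_0) = 0x45
s_2 = Round(s_1, k_1) = 0xA8
s_3 = Round(s_2, k_2) = 0x66
s_4 = Round(s_3, k_3) = 0x8B
s_5 = Round(s_4, k_4) = 0xFB
s_6 = Round(s_5, k_5) = 0x59
s_7 = Round(s_6, k_6) = 0xA7
s_8 = Round(s_7, k_7) = 0xEC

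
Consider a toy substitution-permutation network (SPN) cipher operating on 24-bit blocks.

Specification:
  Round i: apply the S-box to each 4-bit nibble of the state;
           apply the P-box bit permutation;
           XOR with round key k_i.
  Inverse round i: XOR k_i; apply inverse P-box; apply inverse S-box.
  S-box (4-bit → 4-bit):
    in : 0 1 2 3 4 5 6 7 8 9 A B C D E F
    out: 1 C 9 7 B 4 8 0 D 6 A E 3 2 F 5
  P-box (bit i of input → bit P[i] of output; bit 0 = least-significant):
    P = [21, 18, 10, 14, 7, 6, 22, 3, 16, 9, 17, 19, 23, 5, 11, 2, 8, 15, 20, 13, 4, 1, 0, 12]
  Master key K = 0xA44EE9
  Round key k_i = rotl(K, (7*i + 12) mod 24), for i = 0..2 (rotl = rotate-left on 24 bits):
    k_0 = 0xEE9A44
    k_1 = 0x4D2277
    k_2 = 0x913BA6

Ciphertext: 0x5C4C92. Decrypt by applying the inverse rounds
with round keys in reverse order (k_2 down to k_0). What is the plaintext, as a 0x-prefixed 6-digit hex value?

0x4106A5

s_0 = ciphertext = 0x5C4C92
s_1 = InvRound(s_0, k_2) = 0x22445B
s_2 = InvRound(s_1, k_1) = 0x76AE1E
s_3 = InvRound(s_2, k_0) = 0x4106A5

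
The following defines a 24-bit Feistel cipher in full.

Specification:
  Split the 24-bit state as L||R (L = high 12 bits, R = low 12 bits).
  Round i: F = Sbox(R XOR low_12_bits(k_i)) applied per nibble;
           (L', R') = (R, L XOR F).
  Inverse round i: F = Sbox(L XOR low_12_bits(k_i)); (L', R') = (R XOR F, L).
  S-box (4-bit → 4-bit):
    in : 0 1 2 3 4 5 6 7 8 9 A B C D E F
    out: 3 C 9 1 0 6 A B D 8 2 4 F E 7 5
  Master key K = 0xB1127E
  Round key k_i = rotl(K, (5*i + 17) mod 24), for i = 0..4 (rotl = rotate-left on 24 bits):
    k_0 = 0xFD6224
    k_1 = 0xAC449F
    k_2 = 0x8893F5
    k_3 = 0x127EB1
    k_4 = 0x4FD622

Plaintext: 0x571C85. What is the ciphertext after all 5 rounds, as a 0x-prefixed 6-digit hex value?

s_0 = plaintext = 0x571C85
s_1 = Round(s_0, k_0) = 0xC8525D
s_2 = Round(s_1, k_1) = 0x25D67C
s_3 = Round(s_2, k_2) = 0x67C485
s_4 = Round(s_3, k_3) = 0x48546C
s_5 = Round(s_4, k_4) = 0x46CD82

0x46CD82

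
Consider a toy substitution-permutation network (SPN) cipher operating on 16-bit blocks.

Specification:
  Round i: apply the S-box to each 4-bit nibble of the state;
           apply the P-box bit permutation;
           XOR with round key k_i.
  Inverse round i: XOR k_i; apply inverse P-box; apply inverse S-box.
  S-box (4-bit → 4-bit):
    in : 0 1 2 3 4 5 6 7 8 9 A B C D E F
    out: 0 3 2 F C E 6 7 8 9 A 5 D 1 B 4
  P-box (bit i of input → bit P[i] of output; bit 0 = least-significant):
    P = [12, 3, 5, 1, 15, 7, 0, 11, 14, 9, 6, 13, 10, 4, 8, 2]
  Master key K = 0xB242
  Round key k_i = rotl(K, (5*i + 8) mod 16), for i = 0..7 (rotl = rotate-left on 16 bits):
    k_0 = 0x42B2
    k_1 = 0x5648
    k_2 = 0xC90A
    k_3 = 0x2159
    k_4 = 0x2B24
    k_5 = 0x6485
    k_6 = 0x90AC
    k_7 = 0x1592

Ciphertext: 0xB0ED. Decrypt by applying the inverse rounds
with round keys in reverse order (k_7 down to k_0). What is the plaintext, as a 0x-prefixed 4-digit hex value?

s_0 = ciphertext = 0xB0ED
s_1 = InvRound(s_0, k_7) = 0x34B5
s_2 = InvRound(s_1, k_6) = 0x18B2
s_3 = InvRound(s_2, k_5) = 0xE94C
s_4 = InvRound(s_3, k_4) = 0x07D6
s_5 = InvRound(s_4, k_3) = 0x9A6A
s_6 = InvRound(s_5, k_2) = 0xF70B
s_7 = InvRound(s_6, k_1) = 0xF4B8
s_8 = InvRound(s_7, k_0) = 0xDADE

0xDADE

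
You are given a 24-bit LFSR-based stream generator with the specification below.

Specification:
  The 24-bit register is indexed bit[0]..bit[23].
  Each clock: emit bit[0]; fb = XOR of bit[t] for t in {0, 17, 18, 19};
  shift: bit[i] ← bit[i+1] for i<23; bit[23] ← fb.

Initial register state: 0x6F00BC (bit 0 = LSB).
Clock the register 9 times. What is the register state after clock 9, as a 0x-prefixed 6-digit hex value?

reg_0 = 0x6F00BC
clock 1: out=0, reg = 0xB7805E
clock 2: out=0, reg = 0x5BC02F
clock 3: out=1, reg = 0xADE017
clock 4: out=1, reg = 0xD6F00B
clock 5: out=1, reg = 0xEB7805
clock 6: out=1, reg = 0xF5BC02
clock 7: out=0, reg = 0xFADE01
clock 8: out=1, reg = 0xFD6F00
clock 9: out=0, reg = 0x7EB780

0x7EB780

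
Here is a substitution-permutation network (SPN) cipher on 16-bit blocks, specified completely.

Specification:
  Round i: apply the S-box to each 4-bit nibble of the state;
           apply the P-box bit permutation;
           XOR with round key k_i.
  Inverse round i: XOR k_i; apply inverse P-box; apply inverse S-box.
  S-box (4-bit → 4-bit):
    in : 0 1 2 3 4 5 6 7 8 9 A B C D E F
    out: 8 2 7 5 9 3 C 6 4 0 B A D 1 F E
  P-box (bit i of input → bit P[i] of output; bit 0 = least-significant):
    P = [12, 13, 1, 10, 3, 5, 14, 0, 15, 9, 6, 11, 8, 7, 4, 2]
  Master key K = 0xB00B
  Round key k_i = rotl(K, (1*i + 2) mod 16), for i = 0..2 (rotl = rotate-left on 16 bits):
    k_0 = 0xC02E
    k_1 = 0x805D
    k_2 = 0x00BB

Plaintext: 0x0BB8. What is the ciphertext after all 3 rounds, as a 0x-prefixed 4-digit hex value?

0x0AB4

s_0 = plaintext = 0x0BB8
s_1 = Round(s_0, k_0) = 0xCA09
s_2 = Round(s_1, k_1) = 0x0B48
s_3 = Round(s_2, k_2) = 0x0AB4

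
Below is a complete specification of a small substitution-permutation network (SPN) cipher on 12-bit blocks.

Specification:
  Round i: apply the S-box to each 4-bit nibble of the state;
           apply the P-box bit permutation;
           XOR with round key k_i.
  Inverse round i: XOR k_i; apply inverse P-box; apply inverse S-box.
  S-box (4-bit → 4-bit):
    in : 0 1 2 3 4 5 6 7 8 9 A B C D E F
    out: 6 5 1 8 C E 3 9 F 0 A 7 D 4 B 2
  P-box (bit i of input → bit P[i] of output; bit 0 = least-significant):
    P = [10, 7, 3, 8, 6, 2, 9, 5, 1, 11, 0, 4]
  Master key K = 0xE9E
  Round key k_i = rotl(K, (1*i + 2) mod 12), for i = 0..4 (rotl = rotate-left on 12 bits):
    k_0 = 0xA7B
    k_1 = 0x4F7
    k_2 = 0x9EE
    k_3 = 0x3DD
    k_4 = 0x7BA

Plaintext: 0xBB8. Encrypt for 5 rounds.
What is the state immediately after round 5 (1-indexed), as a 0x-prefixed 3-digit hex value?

s_0 = plaintext = 0xBB8
s_1 = Round(s_0, k_0) = 0x5B4
s_2 = Round(s_1, k_1) = 0xFAA
s_3 = Round(s_2, k_2) = 0x04A
s_4 = Round(s_3, k_3) = 0x87C
s_5 = Round(s_4, k_4) = 0xAC1

0xAC1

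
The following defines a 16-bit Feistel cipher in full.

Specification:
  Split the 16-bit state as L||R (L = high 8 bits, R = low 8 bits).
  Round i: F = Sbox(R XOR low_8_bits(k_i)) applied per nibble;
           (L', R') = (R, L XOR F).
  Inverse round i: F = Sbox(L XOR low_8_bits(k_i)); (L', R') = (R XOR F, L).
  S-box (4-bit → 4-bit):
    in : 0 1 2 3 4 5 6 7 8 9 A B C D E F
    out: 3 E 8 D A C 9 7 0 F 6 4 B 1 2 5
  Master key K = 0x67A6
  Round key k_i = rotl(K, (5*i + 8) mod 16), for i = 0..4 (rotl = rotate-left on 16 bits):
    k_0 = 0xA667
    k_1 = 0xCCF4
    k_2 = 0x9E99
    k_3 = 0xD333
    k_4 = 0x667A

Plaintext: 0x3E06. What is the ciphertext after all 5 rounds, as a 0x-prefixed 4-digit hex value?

0x0911

s_0 = plaintext = 0x3E06
s_1 = Round(s_0, k_0) = 0x06A0
s_2 = Round(s_1, k_1) = 0xA0CC
s_3 = Round(s_2, k_2) = 0xCC6C
s_4 = Round(s_3, k_3) = 0x6C09
s_5 = Round(s_4, k_4) = 0x0911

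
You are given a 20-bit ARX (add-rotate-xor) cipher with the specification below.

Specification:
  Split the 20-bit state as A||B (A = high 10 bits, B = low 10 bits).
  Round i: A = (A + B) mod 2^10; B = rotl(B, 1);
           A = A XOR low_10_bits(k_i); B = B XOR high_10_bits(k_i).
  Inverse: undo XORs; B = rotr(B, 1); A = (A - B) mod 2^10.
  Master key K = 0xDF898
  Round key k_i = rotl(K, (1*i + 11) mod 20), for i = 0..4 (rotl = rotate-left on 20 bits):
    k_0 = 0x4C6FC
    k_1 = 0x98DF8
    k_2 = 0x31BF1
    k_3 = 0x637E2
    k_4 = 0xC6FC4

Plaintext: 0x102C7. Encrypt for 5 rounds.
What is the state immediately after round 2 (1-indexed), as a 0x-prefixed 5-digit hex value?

0xD071F

s_0 = plaintext = 0x102C7
s_1 = Round(s_0, k_0) = 0x7ECBE
s_2 = Round(s_1, k_1) = 0xD071F
s_3 = Round(s_2, k_2) = 0x646F9
s_4 = Round(s_3, k_3) = 0xDA07E
s_5 = Round(s_4, k_4) = 0x08BE7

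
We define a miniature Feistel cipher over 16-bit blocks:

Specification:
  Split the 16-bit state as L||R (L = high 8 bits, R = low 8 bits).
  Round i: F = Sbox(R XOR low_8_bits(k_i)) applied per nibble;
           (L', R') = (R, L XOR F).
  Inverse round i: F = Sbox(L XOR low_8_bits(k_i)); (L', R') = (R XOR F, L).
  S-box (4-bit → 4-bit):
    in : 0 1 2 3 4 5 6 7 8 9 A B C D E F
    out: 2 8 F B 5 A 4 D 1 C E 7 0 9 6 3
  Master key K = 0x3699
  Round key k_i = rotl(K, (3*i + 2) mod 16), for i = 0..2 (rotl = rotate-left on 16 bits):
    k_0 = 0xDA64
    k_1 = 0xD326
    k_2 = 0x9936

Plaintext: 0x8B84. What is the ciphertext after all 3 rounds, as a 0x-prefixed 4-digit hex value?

0x8791

s_0 = plaintext = 0x8B84
s_1 = Round(s_0, k_0) = 0x84E9
s_2 = Round(s_1, k_1) = 0xE987
s_3 = Round(s_2, k_2) = 0x8791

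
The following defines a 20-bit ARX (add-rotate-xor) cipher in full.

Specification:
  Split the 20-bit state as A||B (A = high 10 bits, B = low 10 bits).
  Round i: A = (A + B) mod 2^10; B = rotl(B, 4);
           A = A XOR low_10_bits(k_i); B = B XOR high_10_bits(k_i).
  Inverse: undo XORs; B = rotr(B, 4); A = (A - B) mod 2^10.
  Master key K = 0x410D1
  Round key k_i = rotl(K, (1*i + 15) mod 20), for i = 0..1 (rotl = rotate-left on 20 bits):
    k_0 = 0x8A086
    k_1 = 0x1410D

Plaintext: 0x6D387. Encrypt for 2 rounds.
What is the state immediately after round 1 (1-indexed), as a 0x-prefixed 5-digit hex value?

s_0 = plaintext = 0x6D387
s_1 = Round(s_0, k_0) = 0x6F656
s_2 = Round(s_1, k_1) = 0x47939

0x6F656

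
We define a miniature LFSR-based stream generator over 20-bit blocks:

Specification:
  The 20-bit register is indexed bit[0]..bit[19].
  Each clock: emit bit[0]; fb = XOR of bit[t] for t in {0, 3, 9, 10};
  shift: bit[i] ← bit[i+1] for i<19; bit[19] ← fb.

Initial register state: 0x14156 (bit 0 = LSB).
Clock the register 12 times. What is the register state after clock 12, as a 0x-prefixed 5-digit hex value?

reg_0 = 0x14156
clock 1: out=0, reg = 0x0A0AB
clock 2: out=1, reg = 0x05055
clock 3: out=1, reg = 0x8282A
clock 4: out=0, reg = 0xC1415
clock 5: out=1, reg = 0x60A0A
clock 6: out=0, reg = 0x30505
clock 7: out=1, reg = 0x18282
clock 8: out=0, reg = 0x8C141
clock 9: out=1, reg = 0xC60A0
clock 10: out=0, reg = 0x63050
clock 11: out=0, reg = 0x31828
clock 12: out=0, reg = 0x98C14

0x98C14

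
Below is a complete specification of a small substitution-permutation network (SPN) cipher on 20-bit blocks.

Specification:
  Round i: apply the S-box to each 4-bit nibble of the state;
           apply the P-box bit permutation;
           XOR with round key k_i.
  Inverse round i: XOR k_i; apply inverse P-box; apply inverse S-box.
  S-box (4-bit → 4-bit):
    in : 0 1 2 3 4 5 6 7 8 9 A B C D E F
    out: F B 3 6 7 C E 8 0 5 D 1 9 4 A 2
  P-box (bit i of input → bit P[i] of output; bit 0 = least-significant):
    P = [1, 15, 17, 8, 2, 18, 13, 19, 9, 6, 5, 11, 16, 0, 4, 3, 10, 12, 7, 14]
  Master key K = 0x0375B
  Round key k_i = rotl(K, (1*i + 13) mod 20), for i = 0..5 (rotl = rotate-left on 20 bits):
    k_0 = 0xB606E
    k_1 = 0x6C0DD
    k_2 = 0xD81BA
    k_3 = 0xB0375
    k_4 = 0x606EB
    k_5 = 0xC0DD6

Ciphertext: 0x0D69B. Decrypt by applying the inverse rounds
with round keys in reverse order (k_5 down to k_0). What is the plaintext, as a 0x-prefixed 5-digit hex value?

s_0 = ciphertext = 0x0D69B
s_1 = InvRound(s_0, k_5) = 0xEE11E
s_2 = InvRound(s_1, k_4) = 0xA34AE
s_3 = InvRound(s_2, k_3) = 0x402DC
s_4 = InvRound(s_3, k_2) = 0x8B4C1
s_5 = InvRound(s_4, k_1) = 0x1580D
s_6 = InvRound(s_5, k_0) = 0xFF659

0xFF659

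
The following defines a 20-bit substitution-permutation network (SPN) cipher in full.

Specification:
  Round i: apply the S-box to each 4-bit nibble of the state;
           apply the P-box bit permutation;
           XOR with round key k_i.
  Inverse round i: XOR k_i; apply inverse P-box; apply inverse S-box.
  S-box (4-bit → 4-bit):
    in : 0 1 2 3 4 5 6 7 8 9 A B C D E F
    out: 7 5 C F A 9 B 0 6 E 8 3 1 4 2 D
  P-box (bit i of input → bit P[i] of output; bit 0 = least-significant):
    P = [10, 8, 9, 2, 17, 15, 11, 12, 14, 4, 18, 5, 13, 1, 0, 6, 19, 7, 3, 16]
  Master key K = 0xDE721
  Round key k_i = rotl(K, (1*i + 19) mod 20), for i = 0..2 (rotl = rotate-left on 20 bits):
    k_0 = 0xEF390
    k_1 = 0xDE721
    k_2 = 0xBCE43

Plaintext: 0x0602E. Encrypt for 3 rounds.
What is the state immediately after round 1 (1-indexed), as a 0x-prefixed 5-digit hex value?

0x28A4A

s_0 = plaintext = 0x0602E
s_1 = Round(s_0, k_0) = 0x28A4A
s_2 = Round(s_1, k_1) = 0xC770E
s_3 = Round(s_2, k_2) = 0x14743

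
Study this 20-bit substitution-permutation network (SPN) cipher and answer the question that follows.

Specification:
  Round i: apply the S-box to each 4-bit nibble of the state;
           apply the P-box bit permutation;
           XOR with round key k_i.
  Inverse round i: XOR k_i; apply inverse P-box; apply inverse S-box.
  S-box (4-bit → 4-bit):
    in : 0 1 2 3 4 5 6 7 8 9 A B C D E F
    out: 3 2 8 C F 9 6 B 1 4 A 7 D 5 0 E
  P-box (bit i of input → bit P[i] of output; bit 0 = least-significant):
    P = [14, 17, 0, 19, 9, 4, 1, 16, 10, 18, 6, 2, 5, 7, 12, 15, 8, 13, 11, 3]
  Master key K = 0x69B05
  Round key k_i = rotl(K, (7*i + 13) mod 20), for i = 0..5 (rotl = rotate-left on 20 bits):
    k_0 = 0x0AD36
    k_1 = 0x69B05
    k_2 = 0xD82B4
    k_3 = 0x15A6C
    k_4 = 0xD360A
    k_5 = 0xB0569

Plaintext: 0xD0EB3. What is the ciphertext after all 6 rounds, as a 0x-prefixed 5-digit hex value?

0x9A42E

s_0 = plaintext = 0xD0EB3
s_1 = Round(s_0, k_0) = 0x8A685
s_2 = Round(s_1, k_1) = 0xA58C5
s_3 = Round(s_2, k_2) = 0x4649E
s_4 = Round(s_3, k_3) = 0x567A2
s_5 = Round(s_4, k_4) = 0x02396
s_6 = Round(s_5, k_5) = 0x9A42E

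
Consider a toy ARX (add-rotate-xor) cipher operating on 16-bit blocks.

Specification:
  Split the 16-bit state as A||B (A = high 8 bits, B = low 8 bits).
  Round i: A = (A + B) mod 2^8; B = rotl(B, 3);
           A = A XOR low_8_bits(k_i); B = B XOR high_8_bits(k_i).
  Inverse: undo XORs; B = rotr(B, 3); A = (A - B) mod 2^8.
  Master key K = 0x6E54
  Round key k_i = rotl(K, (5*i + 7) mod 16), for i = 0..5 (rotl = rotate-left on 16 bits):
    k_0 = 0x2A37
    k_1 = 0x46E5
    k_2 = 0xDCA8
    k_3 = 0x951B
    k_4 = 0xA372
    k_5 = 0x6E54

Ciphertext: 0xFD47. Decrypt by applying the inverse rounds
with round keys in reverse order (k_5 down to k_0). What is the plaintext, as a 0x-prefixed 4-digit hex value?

s_0 = ciphertext = 0xFD47
s_1 = InvRound(s_0, k_5) = 0x8425
s_2 = InvRound(s_1, k_4) = 0x26D0
s_3 = InvRound(s_2, k_3) = 0x95A8
s_4 = InvRound(s_3, k_2) = 0xAF8E
s_5 = InvRound(s_4, k_1) = 0x3119
s_6 = InvRound(s_5, k_0) = 0xA066

0xA066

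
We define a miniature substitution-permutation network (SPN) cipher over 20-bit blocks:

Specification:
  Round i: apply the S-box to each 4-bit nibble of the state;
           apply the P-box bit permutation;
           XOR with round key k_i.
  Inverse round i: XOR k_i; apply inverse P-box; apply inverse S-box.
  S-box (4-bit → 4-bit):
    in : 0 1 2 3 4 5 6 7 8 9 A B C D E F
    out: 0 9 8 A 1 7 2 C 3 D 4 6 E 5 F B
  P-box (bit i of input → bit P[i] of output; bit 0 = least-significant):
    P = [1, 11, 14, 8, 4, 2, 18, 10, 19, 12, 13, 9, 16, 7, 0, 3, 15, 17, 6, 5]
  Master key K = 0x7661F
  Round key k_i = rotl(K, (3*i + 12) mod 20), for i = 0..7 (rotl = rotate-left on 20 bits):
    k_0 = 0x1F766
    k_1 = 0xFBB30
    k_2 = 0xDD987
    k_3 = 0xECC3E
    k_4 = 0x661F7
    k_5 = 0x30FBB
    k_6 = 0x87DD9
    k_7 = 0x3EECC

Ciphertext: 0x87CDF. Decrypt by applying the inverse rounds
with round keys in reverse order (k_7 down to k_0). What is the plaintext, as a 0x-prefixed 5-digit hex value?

s_0 = ciphertext = 0x87CDF
s_1 = InvRound(s_0, k_7) = 0x8DF44
s_2 = InvRound(s_1, k_6) = 0x4C780
s_3 = InvRound(s_2, k_5) = 0xF90D5
s_4 = InvRound(s_3, k_4) = 0x14509
s_5 = InvRound(s_4, k_3) = 0xFD45F
s_6 = InvRound(s_5, k_2) = 0xB3013
s_7 = InvRound(s_6, k_1) = 0x1A2AF
s_8 = InvRound(s_7, k_0) = 0xAC627

0xAC627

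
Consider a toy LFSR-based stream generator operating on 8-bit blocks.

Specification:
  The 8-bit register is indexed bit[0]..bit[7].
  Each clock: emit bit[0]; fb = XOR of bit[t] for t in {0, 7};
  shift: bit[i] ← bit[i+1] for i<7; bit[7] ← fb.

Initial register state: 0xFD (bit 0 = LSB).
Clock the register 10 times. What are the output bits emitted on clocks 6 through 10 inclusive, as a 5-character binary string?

reg_0 = 0xFD
clock 1: out=1, reg = 0x7E
clock 2: out=0, reg = 0x3F
clock 3: out=1, reg = 0x9F
clock 4: out=1, reg = 0x4F
clock 5: out=1, reg = 0xA7
clock 6: out=1, reg = 0x53
clock 7: out=1, reg = 0xA9
clock 8: out=1, reg = 0x54
clock 9: out=0, reg = 0x2A
clock 10: out=0, reg = 0x15

11100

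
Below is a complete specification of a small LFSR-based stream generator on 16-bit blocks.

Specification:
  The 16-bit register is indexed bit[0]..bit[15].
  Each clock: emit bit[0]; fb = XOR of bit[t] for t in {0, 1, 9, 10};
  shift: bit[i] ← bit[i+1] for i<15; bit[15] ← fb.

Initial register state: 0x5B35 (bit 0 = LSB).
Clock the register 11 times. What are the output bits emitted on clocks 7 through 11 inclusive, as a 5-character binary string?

00110

reg_0 = 0x5B35
clock 1: out=1, reg = 0x2D9A
clock 2: out=0, reg = 0x16CD
clock 3: out=1, reg = 0x8B66
clock 4: out=0, reg = 0x45B3
clock 5: out=1, reg = 0xA2D9
clock 6: out=1, reg = 0x516C
clock 7: out=0, reg = 0x28B6
clock 8: out=0, reg = 0x945B
clock 9: out=1, reg = 0xCA2D
clock 10: out=1, reg = 0x6516
clock 11: out=0, reg = 0x328B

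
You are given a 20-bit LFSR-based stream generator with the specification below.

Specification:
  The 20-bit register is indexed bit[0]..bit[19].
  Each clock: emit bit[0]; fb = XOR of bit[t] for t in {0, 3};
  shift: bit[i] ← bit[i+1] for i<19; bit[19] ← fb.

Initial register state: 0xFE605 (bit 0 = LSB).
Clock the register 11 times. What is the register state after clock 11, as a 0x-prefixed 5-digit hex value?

reg_0 = 0xFE605
clock 1: out=1, reg = 0xFF302
clock 2: out=0, reg = 0x7F981
clock 3: out=1, reg = 0xBFCC0
clock 4: out=0, reg = 0x5FE60
clock 5: out=0, reg = 0x2FF30
clock 6: out=0, reg = 0x17F98
clock 7: out=0, reg = 0x8BFCC
clock 8: out=0, reg = 0xC5FE6
clock 9: out=0, reg = 0x62FF3
clock 10: out=1, reg = 0xB17F9
clock 11: out=1, reg = 0x58BFC

0x58BFC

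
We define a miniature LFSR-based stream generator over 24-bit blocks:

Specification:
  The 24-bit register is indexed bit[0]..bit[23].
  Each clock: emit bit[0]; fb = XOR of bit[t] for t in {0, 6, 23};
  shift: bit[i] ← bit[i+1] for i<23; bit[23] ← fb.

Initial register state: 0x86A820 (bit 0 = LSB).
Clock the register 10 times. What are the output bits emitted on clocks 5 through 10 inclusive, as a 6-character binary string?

reg_0 = 0x86A820
clock 1: out=0, reg = 0xC35410
clock 2: out=0, reg = 0xE1AA08
clock 3: out=0, reg = 0xF0D504
clock 4: out=0, reg = 0xF86A82
clock 5: out=0, reg = 0xFC3541
clock 6: out=1, reg = 0xFE1AA0
clock 7: out=0, reg = 0xFF0D50
clock 8: out=0, reg = 0x7F86A8
clock 9: out=0, reg = 0x3FC354
clock 10: out=0, reg = 0x9FE1AA

010000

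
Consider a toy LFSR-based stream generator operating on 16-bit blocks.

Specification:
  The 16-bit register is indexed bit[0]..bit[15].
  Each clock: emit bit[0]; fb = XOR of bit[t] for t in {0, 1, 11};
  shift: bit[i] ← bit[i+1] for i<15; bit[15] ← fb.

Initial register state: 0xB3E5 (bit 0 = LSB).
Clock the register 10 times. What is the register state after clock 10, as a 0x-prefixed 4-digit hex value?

reg_0 = 0xB3E5
clock 1: out=1, reg = 0xD9F2
clock 2: out=0, reg = 0x6CF9
clock 3: out=1, reg = 0x367C
clock 4: out=0, reg = 0x1B3E
clock 5: out=0, reg = 0x0D9F
clock 6: out=1, reg = 0x86CF
clock 7: out=1, reg = 0x4367
clock 8: out=1, reg = 0x21B3
clock 9: out=1, reg = 0x10D9
clock 10: out=1, reg = 0x886C

0x886C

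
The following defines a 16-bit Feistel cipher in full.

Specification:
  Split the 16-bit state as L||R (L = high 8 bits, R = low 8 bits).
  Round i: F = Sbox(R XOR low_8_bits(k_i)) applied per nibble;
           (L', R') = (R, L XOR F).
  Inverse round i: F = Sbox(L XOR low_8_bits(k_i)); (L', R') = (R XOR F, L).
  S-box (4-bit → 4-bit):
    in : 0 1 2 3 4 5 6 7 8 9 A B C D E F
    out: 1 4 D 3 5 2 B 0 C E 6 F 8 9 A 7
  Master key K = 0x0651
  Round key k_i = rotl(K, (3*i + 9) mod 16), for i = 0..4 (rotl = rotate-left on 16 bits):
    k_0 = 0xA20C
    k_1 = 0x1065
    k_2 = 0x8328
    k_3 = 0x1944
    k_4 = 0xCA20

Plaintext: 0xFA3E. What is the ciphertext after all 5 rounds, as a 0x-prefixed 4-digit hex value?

0x9B37

s_0 = plaintext = 0xFA3E
s_1 = Round(s_0, k_0) = 0x3EC7
s_2 = Round(s_1, k_1) = 0xC753
s_3 = Round(s_2, k_2) = 0x53C8
s_4 = Round(s_3, k_3) = 0xC89B
s_5 = Round(s_4, k_4) = 0x9B37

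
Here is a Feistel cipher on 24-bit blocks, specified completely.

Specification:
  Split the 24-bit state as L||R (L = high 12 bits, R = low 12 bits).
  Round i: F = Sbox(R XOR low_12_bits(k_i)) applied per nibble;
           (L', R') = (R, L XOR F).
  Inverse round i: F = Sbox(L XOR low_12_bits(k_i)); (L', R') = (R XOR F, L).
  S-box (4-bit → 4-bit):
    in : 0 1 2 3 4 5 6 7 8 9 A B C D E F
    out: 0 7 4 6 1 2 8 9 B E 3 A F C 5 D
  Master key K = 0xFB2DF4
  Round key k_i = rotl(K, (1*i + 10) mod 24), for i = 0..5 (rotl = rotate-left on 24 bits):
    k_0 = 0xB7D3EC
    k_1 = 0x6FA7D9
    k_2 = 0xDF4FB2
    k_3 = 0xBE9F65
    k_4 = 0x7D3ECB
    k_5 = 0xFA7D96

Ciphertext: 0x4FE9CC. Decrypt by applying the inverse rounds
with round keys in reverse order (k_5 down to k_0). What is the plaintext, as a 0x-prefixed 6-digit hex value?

s_0 = ciphertext = 0x4FE9CC
s_1 = InvRound(s_0, k_5) = 0x7474FE
s_2 = InvRound(s_1, k_4) = 0xA41747
s_3 = InvRound(s_2, k_3) = 0x506A41
s_4 = InvRound(s_3, k_2) = 0x9E0506
s_5 = InvRound(s_4, k_1) = 0x0689E0
s_6 = InvRound(s_5, k_0) = 0xF51068

0xF51068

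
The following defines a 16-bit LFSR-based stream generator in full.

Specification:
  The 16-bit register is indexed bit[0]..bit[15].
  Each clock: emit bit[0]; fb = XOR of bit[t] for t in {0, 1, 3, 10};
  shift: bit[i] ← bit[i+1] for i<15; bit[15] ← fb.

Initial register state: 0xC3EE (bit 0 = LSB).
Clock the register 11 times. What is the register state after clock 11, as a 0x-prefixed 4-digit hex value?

0xEA98

reg_0 = 0xC3EE
clock 1: out=0, reg = 0x61F7
clock 2: out=1, reg = 0x30FB
clock 3: out=1, reg = 0x987D
clock 4: out=1, reg = 0x4C3E
clock 5: out=0, reg = 0xA61F
clock 6: out=1, reg = 0x530F
clock 7: out=1, reg = 0xA987
clock 8: out=1, reg = 0x54C3
clock 9: out=1, reg = 0xAA61
clock 10: out=1, reg = 0xD530
clock 11: out=0, reg = 0xEA98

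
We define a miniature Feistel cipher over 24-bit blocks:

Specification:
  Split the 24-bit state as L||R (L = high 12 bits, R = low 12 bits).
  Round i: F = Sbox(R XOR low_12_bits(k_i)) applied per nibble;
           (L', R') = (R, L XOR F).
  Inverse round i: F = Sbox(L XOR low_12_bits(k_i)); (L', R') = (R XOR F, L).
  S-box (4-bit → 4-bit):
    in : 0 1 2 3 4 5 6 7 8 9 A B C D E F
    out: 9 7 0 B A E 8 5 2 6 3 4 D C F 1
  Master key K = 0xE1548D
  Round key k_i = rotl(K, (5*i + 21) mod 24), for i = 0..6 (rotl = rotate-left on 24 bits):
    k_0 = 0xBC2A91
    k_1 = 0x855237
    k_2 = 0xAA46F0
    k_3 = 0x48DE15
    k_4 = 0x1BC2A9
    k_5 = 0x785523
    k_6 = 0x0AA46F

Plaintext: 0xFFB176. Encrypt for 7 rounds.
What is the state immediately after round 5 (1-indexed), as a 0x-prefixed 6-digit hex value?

0x7F0251

s_0 = plaintext = 0xFFB176
s_1 = Round(s_0, k_0) = 0x176B0E
s_2 = Round(s_1, k_1) = 0xB0E7C0
s_3 = Round(s_2, k_2) = 0x7C0CB7
s_4 = Round(s_3, k_3) = 0xCB77F0
s_5 = Round(s_4, k_4) = 0x7F0251
s_6 = Round(s_5, k_5) = 0x2512A0
s_7 = Round(s_6, k_6) = 0x2A0A80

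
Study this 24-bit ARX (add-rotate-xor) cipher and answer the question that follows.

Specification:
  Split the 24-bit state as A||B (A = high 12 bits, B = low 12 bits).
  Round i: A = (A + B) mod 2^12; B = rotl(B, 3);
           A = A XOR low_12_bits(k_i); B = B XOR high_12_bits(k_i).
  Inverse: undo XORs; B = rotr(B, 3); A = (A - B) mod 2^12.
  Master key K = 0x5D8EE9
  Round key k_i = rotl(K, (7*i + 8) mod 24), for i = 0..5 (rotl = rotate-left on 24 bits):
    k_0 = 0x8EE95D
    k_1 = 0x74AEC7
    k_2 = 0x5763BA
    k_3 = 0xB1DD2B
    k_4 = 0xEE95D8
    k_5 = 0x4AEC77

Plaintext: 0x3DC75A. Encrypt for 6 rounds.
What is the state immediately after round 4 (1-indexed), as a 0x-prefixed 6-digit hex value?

0xE3E875

s_0 = plaintext = 0x3DC75A
s_1 = Round(s_0, k_0) = 0x26B23D
s_2 = Round(s_1, k_1) = 0xA6F6A3
s_3 = Round(s_2, k_2) = 0x2A806D
s_4 = Round(s_3, k_3) = 0xE3E875
s_5 = Round(s_4, k_4) = 0x36BD45
s_6 = Round(s_5, k_5) = 0xCC7E80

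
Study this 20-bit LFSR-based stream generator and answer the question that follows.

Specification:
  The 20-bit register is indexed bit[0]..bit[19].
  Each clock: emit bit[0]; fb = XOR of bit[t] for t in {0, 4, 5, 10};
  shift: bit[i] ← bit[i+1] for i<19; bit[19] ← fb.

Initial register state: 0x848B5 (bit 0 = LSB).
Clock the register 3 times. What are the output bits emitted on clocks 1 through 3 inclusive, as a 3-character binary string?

reg_0 = 0x848B5
clock 1: out=1, reg = 0xC245A
clock 2: out=0, reg = 0x6122D
clock 3: out=1, reg = 0x30916

101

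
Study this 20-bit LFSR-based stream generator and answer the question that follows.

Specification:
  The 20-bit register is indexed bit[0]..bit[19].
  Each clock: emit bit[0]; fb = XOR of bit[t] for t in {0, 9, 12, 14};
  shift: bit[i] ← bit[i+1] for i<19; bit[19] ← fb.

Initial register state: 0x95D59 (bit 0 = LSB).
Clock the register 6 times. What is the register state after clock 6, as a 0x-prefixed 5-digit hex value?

0x1E575

reg_0 = 0x95D59
clock 1: out=1, reg = 0xCAEAC
clock 2: out=0, reg = 0xE5756
clock 3: out=0, reg = 0xF2BAB
clock 4: out=1, reg = 0x795D5
clock 5: out=1, reg = 0x3CAEA
clock 6: out=0, reg = 0x1E575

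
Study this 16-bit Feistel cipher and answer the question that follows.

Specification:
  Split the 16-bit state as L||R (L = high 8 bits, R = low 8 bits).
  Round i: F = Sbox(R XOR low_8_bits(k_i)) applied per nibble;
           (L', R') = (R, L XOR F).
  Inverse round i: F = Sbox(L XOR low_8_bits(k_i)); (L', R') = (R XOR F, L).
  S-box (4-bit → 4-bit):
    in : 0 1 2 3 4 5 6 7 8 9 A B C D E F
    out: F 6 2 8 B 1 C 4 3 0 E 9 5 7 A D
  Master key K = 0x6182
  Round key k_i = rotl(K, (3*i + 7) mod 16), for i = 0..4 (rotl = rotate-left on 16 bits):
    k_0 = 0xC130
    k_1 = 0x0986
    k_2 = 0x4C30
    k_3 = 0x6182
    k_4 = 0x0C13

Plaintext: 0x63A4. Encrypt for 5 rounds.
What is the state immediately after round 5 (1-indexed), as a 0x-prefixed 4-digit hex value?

0xC190

s_0 = plaintext = 0x63A4
s_1 = Round(s_0, k_0) = 0xA468
s_2 = Round(s_1, k_1) = 0x680E
s_3 = Round(s_2, k_2) = 0x0EE2
s_4 = Round(s_3, k_3) = 0xE2C1
s_5 = Round(s_4, k_4) = 0xC190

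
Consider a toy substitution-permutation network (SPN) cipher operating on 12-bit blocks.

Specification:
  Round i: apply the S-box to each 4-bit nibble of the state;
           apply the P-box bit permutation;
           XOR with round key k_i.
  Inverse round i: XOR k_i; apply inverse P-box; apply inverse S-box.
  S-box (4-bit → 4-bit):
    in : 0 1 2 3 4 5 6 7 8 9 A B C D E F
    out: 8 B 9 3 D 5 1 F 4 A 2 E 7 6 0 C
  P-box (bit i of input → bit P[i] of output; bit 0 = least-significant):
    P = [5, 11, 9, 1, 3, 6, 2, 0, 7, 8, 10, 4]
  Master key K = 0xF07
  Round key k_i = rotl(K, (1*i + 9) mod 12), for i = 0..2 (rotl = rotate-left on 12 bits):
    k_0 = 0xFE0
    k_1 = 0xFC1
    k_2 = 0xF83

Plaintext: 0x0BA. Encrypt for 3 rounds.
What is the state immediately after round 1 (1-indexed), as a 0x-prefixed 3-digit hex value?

0x7B5

s_0 = plaintext = 0x0BA
s_1 = Round(s_0, k_0) = 0x7B5
s_2 = Round(s_1, k_1) = 0x834
s_3 = Round(s_2, k_2) = 0x9E9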